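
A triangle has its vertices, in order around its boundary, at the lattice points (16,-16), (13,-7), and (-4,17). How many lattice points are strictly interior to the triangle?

39

The shoelace formula gives twice the area as |[16·(-7) − 13·(-16)] + [13·17 − (-4)·(-7)] + [(-4)·(-16) − 16·17]| = 81, so the area is 40.5.
The number of boundary lattice points is Σ gcd(|Δx|,|Δy|) = gcd(3,9) + gcd(17,24) + gcd(20,33) = 3+1+1 = 5.
Pick's theorem gives I = A − B/2 + 1 = 40.5 − 5/2 + 1 = 39.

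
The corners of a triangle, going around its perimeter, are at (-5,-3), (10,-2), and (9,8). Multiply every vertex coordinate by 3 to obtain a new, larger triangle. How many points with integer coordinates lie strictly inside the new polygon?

The shoelace formula gives twice the area as |[(-5)·(-2) − 10·(-3)] + [10·8 − 9·(-2)] + [9·(-3) − (-5)·8]| = 151, so the area is 151/2.
Summing gcd(|Δx|,|Δy|) over the edges gives the boundary count: gcd(15,1) + gcd(1,10) + gcd(14,11) = 1+1+1 = 3.
Scaling by 3 multiplies the area by 3² = 9 (so the new area is 679.5) and multiplies the boundary lattice-point count by 3, giving 9.
By Pick's theorem, the interior count of the dilated polygon is 679.5 − 9/2 + 1 = 676.

676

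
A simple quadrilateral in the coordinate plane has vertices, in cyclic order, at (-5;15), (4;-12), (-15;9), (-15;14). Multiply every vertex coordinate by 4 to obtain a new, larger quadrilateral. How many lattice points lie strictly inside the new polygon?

2961

The shoelace formula gives twice the area as |((-5)·(-12) − 4·15) + (4·9 − (-15)·(-12)) + ((-15)·14 − (-15)·9) + ((-15)·15 − (-5)·14)| = 374, so the area is 187.
The number of boundary lattice points is Σ gcd(|Δx|,|Δy|) = gcd(9,27) + gcd(19,21) + gcd(0,5) + gcd(10,1) = 9+1+5+1 = 16.
Scaling by 4 multiplies the area by 4² = 16 (so the new area is 2992) and multiplies the boundary lattice-point count by 4, giving 64.
By Pick's theorem, the interior count of the dilated polygon is 2992 − 64/2 + 1 = 2961.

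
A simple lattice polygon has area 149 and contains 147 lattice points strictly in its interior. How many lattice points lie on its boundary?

6

Pick's theorem gives A = I + B/2 − 1, so B = 2(A − I + 1) = 2(149 − 147 + 1) = 6.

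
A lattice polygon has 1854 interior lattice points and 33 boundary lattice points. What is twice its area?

3739

Pick's theorem states A = I + B/2 − 1, so A = 1854 + 33/2 − 1 = 3739/2.
Hence 2A = 3739.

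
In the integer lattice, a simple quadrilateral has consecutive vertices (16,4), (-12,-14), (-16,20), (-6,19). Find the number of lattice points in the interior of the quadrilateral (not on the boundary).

Using the shoelace formula, 2A = |(16·(-14) − (-12)·4) + ((-12)·20 − (-16)·(-14)) + ((-16)·19 − (-6)·20) + ((-6)·4 − 16·19)| = 1152, so the area is 576.
The number of boundary lattice points is Σ gcd(|Δx|,|Δy|) = gcd(28,18) + gcd(4,34) + gcd(10,1) + gcd(22,15) = 2+2+1+1 = 6.
Pick's theorem gives I = A − B/2 + 1 = 576 − 6/2 + 1 = 574.

574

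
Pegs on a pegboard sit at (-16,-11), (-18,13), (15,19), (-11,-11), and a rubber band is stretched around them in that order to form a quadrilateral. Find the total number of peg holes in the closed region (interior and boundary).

Using the shoelace formula, 2A = |[(-16)·13 − (-18)·(-11)] + [(-18)·19 − 15·13] + [15·(-11) − (-11)·19] + [(-11)·(-11) − (-16)·(-11)]| = 954, so the area is 477.
Summing gcd(|Δx|,|Δy|) over the edges gives the boundary count: gcd(2,24) + gcd(33,6) + gcd(26,30) + gcd(5,0) = 2+3+2+5 = 12.
Pick's theorem gives I = A − B/2 + 1 = 477 − 12/2 + 1 = 472, so the closed region contains I + B = 472 + 12 = 484 lattice points.

484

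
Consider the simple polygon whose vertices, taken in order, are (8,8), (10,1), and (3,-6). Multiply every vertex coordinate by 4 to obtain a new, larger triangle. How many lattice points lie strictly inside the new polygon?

487

Using the shoelace formula, 2A = |(8·1 − 10·8) + (10·(-6) − 3·1) + (3·8 − 8·(-6))| = 63, so the area is 63/2.
Summing gcd(|Δx|,|Δy|) over the edges gives the boundary count: gcd(2,7) + gcd(7,7) + gcd(5,14) = 1+7+1 = 9.
Scaling by 4 multiplies the area by 4² = 16 (so the new area is 504) and multiplies the boundary lattice-point count by 4, giving 36.
By Pick's theorem, the interior count of the dilated polygon is 504 − 36/2 + 1 = 487.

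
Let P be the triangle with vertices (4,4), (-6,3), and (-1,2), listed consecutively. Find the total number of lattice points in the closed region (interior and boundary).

By the shoelace formula, twice the signed area is |(4·3 − (-6)·4) + ((-6)·2 − (-1)·3) + ((-1)·4 − 4·2)| = 15, so the area is 15/2.
Summing gcd(|Δx|,|Δy|) over the edges gives the boundary count: gcd(10,1) + gcd(5,1) + gcd(5,2) = 1+1+1 = 3.
Pick's theorem gives I = A − B/2 + 1 = 15/2 − 3/2 + 1 = 7, so the closed region contains I + B = 7 + 3 = 10 lattice points.

10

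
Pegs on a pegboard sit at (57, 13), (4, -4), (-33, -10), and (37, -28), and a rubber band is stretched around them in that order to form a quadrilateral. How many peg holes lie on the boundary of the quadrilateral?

Along each edge there are gcd(|Δx|,|Δy|)+1 lattice points, so counting each shared vertex once the boundary has gcd(53,17) + gcd(37,6) + gcd(70,18) + gcd(20,41) = 1+1+2+1 = 5.

5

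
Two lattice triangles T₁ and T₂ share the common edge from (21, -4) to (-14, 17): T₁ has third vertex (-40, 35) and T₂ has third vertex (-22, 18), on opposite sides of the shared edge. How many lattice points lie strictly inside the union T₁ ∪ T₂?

107

The union is the simple quadrilateral with vertices (21, -4), (-40, 35), (-14, 17), (-22, 18) in order.
Using the shoelace formula, 2A = |[21·35 − (-40)·(-4)] + [(-40)·17 − (-14)·35] + [(-14)·18 − (-22)·17] + [(-22)·(-4) − 21·18]| = 217, so the area is 217/2.
The number of boundary lattice points is Σ gcd(|Δx|,|Δy|) = gcd(61,39) + gcd(26,18) + gcd(8,1) + gcd(43,22) = 1+2+1+1 = 5.
By Pick's theorem I = A − B/2 + 1 = 217/2 − 5/2 + 1 = 107.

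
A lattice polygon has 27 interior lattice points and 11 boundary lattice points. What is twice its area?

By Pick's theorem, A = I + B/2 − 1 = 27 + 11/2 − 1 = 63/2.
Hence 2A = 63.

63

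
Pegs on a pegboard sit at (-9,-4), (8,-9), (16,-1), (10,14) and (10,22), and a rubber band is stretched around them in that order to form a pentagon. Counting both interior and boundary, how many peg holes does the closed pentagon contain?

Using the shoelace formula, 2A = |((-9)·(-9) − 8·(-4)) + (8·(-1) − 16·(-9)) + (16·14 − 10·(-1)) + (10·22 − 10·14) + (10·(-4) − (-9)·22)| = 721, so the area is 360.5.
Summing gcd(|Δx|,|Δy|) over the edges gives the boundary count: gcd(17,5) + gcd(8,8) + gcd(6,15) + gcd(0,8) + gcd(19,26) = 1+8+3+8+1 = 21.
Pick's theorem gives I = A − B/2 + 1 = 360.5 − 21/2 + 1 = 351, so the closed region contains I + B = 351 + 21 = 372 lattice points.

372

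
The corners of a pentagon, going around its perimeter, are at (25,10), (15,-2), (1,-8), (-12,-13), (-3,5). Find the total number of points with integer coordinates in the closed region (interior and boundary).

Using the shoelace formula, 2A = |(25·(-2) − 15·10) + (15·(-8) − 1·(-2)) + (1·(-13) − (-12)·(-8)) + ((-12)·5 − (-3)·(-13)) + ((-3)·10 − 25·5)| = 681, so the area is 681/2.
Along each edge there are gcd(|Δx|,|Δy|)+1 lattice points, so counting each shared vertex once the boundary has gcd(10,12) + gcd(14,6) + gcd(13,5) + gcd(9,18) + gcd(28,5) = 2+2+1+9+1 = 15.
Pick's theorem gives I = A − B/2 + 1 = 681/2 − 15/2 + 1 = 334, so the closed region contains I + B = 334 + 15 = 349 lattice points.

349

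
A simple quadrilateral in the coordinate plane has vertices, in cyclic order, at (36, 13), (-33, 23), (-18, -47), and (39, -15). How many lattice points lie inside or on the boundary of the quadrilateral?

Using the shoelace formula, 2A = |[36·23 − (-33)·13] + [(-33)·(-47) − (-18)·23] + [(-18)·(-15) − 39·(-47)] + [39·13 − 36·(-15)]| = 6372, so the area is 3186.
The number of boundary lattice points is Σ gcd(|Δx|,|Δy|) = gcd(69,10) + gcd(15,70) + gcd(57,32) + gcd(3,28) = 1+5+1+1 = 8.
Pick's theorem gives I = A − B/2 + 1 = 3186 − 8/2 + 1 = 3183, so the closed region contains I + B = 3183 + 8 = 3191 lattice points.

3191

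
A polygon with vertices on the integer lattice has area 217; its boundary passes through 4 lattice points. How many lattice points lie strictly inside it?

Pick's theorem A = I + B/2 − 1 rearranges to I = A − B/2 + 1 = 217 − 4/2 + 1 = 216.

216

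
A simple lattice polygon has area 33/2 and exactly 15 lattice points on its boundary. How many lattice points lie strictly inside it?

10

From Pick's theorem, I = A − B/2 + 1 = 33/2 − 15/2 + 1 = 10.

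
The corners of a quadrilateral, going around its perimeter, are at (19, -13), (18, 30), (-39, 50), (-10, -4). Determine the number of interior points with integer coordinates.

Using the shoelace formula, 2A = |[19·30 − 18·(-13)] + [18·50 − (-39)·30] + [(-39)·(-4) − (-10)·50] + [(-10)·(-13) − 19·(-4)]| = 3736, so the area is 1868.
Along each edge there are gcd(|Δx|,|Δy|)+1 lattice points, so counting each shared vertex once the boundary has gcd(1,43) + gcd(57,20) + gcd(29,54) + gcd(29,9) = 1+1+1+1 = 4.
Pick's theorem gives I = A − B/2 + 1 = 1868 − 4/2 + 1 = 1867.

1867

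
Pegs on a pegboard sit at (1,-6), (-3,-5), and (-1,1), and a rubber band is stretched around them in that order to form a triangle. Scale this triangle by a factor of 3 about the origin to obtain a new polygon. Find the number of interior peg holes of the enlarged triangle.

112

By the shoelace formula, twice the signed area is |(1·(-5) − (-3)·(-6)) + ((-3)·1 − (-1)·(-5)) + ((-1)·(-6) − 1·1)| = 26, so the area is 13.
Summing gcd(|Δx|,|Δy|) over the edges gives the boundary count: gcd(4,1) + gcd(2,6) + gcd(2,7) = 1+2+1 = 4.
Scaling by 3 multiplies the area by 3² = 9 (so the new area is 117) and multiplies the boundary lattice-point count by 3, giving 12.
By Pick's theorem, the interior count of the dilated polygon is 117 − 12/2 + 1 = 112.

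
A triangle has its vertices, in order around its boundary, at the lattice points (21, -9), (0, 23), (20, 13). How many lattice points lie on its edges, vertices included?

The number of boundary lattice points is Σ gcd(|Δx|,|Δy|) = gcd(21,32) + gcd(20,10) + gcd(1,22) = 1+10+1 = 12.

12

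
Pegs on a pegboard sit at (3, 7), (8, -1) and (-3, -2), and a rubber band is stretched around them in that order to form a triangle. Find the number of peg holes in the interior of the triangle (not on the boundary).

45

By the shoelace formula, twice the signed area is |(3·(-1) − 8·7) + (8·(-2) − (-3)·(-1)) + ((-3)·7 − 3·(-2))| = 93, so the area is 93/2.
The number of boundary lattice points is Σ gcd(|Δx|,|Δy|) = gcd(5,8) + gcd(11,1) + gcd(6,9) = 1+1+3 = 5.
By Pick's theorem A = I + B/2 − 1, so I = 93/2 − 5/2 + 1 = 45.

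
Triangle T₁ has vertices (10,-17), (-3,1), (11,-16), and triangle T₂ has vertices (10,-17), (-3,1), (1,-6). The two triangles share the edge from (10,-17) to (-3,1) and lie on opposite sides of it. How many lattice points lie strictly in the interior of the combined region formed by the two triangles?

The union is the simple quadrilateral with vertices (10,-17), (11,-16), (-3,1), (1,-6) in order.
By the shoelace formula, twice the signed area is |(10·(-16) − 11·(-17)) + (11·1 − (-3)·(-16)) + ((-3)·(-6) − 1·1) + (1·(-17) − 10·(-6))| = 50, so the area is 25.
Along each edge there are gcd(|Δx|,|Δy|)+1 lattice points, so counting each shared vertex once the boundary has gcd(1,1) + gcd(14,17) + gcd(4,7) + gcd(9,11) = 1+1+1+1 = 4.
By Pick's theorem I = A − B/2 + 1 = 25 − 4/2 + 1 = 24.

24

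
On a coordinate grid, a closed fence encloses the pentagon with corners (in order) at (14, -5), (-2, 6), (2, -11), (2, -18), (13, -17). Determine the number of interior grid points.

By the shoelace formula, twice the signed area is |(14·6 − (-2)·(-5)) + ((-2)·(-11) − 2·6) + (2·(-18) − 2·(-11)) + (2·(-17) − 13·(-18)) + (13·(-5) − 14·(-17))| = 443, so the area is 221.5.
Along each edge there are gcd(|Δx|,|Δy|)+1 lattice points, so counting each shared vertex once the boundary has gcd(16,11) + gcd(4,17) + gcd(0,7) + gcd(11,1) + gcd(1,12) = 1+1+7+1+1 = 11.
By Pick's theorem A = I + B/2 − 1, so I = 221.5 − 11/2 + 1 = 217.

217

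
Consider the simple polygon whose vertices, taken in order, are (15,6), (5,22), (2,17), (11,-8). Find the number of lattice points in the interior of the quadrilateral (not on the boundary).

By the shoelace formula, twice the signed area is |[15·22 − 5·6] + [5·17 − 2·22] + [2·(-8) − 11·17] + [11·6 − 15·(-8)]| = 324, so the area is 162.
Summing gcd(|Δx|,|Δy|) over the edges gives the boundary count: gcd(10,16) + gcd(3,5) + gcd(9,25) + gcd(4,14) = 2+1+1+2 = 6.
By Pick's theorem A = I + B/2 − 1, so I = 162 − 6/2 + 1 = 160.

160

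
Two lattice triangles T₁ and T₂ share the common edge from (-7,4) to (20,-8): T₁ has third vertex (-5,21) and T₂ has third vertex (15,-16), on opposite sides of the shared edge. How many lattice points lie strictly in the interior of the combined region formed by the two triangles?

The union is the simple quadrilateral with vertices (-7,4), (-5,21), (20,-8), (15,-16) in order.
The shoelace formula gives twice the area as |((-7)·21 − (-5)·4) + ((-5)·(-8) − 20·21) + (20·(-16) − 15·(-8)) + (15·4 − (-7)·(-16))| = 759, so the area is 759/2.
Along each edge there are gcd(|Δx|,|Δy|)+1 lattice points, so counting each shared vertex once the boundary has gcd(2,17) + gcd(25,29) + gcd(5,8) + gcd(22,20) = 1+1+1+2 = 5.
By Pick's theorem I = A − B/2 + 1 = 759/2 − 5/2 + 1 = 378.

378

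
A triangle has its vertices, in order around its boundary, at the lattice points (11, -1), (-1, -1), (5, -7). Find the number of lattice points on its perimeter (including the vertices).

Along each edge there are gcd(|Δx|,|Δy|)+1 lattice points, so counting each shared vertex once the boundary has gcd(12,0) + gcd(6,6) + gcd(6,6) = 12+6+6 = 24.

24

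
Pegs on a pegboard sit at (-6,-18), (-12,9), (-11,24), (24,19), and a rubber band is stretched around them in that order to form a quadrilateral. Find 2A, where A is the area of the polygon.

1562

By the shoelace formula, twice the signed area is |[(-6)·9 − (-12)·(-18)] + [(-12)·24 − (-11)·9] + [(-11)·19 − 24·24] + [24·(-18) − (-6)·19]| = 1562, so the area is 781.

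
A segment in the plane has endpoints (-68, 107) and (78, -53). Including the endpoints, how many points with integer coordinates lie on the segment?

The number of lattice points on a segment between lattice points is gcd(|Δx|,|Δy|) + 1 = gcd(146,160) + 1 = 2 + 1 = 3.

3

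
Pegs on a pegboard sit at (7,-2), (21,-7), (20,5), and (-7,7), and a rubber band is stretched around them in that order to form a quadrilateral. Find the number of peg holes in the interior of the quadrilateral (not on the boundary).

188

Using the shoelace formula, 2A = |[7·(-7) − 21·(-2)] + [21·5 − 20·(-7)] + [20·7 − (-7)·5] + [(-7)·(-2) − 7·7]| = 378, so the area is 189.
Along each edge there are gcd(|Δx|,|Δy|)+1 lattice points, so counting each shared vertex once the boundary has gcd(14,5) + gcd(1,12) + gcd(27,2) + gcd(14,9) = 1+1+1+1 = 4.
Pick's theorem gives I = A − B/2 + 1 = 189 − 4/2 + 1 = 188.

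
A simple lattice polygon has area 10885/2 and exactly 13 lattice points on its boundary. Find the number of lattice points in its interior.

5437

From Pick's theorem, I = A − B/2 + 1 = 10885/2 − 13/2 + 1 = 5437.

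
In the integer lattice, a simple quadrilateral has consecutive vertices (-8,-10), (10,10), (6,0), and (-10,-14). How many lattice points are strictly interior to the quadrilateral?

65

Using the shoelace formula, 2A = |[(-8)·10 − 10·(-10)] + [10·0 − 6·10] + [6·(-14) − (-10)·0] + [(-10)·(-10) − (-8)·(-14)]| = 136, so the area is 68.
The number of boundary lattice points is Σ gcd(|Δx|,|Δy|) = gcd(18,20) + gcd(4,10) + gcd(16,14) + gcd(2,4) = 2+2+2+2 = 8.
Pick's theorem gives I = A − B/2 + 1 = 68 − 8/2 + 1 = 65.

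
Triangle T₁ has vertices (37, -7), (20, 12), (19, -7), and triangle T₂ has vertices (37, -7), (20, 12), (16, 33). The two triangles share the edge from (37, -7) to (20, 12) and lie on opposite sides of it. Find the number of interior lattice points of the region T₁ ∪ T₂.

302

The union is the simple quadrilateral with vertices (37, -7), (19, -7), (20, 12), (16, 33) in order.
By the shoelace formula, twice the signed area is |(37·(-7) − 19·(-7)) + (19·12 − 20·(-7)) + (20·33 − 16·12) + (16·(-7) − 37·33)| = 623, so the area is 623/2.
Along each edge there are gcd(|Δx|,|Δy|)+1 lattice points, so counting each shared vertex once the boundary has gcd(18,0) + gcd(1,19) + gcd(4,21) + gcd(21,40) = 18+1+1+1 = 21.
By Pick's theorem I = A − B/2 + 1 = 623/2 − 21/2 + 1 = 302.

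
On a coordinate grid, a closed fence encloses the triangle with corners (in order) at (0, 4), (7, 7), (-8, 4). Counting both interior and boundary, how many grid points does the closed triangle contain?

19

Using the shoelace formula, 2A = |[0·7 − 7·4] + [7·4 − (-8)·7] + [(-8)·4 − 0·4]| = 24, so the area is 12.
Along each edge there are gcd(|Δx|,|Δy|)+1 lattice points, so counting each shared vertex once the boundary has gcd(7,3) + gcd(15,3) + gcd(8,0) = 1+3+8 = 12.
Pick's theorem gives I = A − B/2 + 1 = 12 − 12/2 + 1 = 7, so the closed region contains I + B = 7 + 12 = 19 lattice points.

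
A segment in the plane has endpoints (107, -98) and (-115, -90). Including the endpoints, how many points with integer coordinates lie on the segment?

The number of lattice points on a segment between lattice points is gcd(|Δx|,|Δy|) + 1 = gcd(222,8) + 1 = 2 + 1 = 3.

3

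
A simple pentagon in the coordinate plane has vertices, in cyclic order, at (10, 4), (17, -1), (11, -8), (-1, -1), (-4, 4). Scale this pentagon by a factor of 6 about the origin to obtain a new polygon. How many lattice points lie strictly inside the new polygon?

5095

The shoelace formula gives twice the area as |(10·(-1) − 17·4) + (17·(-8) − 11·(-1)) + (11·(-1) − (-1)·(-8)) + ((-1)·4 − (-4)·(-1)) + ((-4)·4 − 10·4)| = 286, so the area is 143.
The number of boundary lattice points is Σ gcd(|Δx|,|Δy|) = gcd(7,5) + gcd(6,7) + gcd(12,7) + gcd(3,5) + gcd(14,0) = 1+1+1+1+14 = 18.
Scaling by 6 multiplies the area by 6² = 36 (so the new area is 5148) and multiplies the boundary lattice-point count by 6, giving 108.
By Pick's theorem, the interior count of the dilated polygon is 5148 − 108/2 + 1 = 5095.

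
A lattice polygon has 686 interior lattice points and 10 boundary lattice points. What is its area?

690

Pick's theorem states A = I + B/2 − 1, so A = 686 + 10/2 − 1 = 690.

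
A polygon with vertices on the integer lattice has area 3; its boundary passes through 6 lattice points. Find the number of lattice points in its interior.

1

Pick's theorem A = I + B/2 − 1 rearranges to I = A − B/2 + 1 = 3 − 6/2 + 1 = 1.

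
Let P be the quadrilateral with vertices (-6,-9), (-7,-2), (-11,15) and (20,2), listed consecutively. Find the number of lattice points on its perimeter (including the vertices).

4

Summing gcd(|Δx|,|Δy|) over the edges gives the boundary count: gcd(1,7) + gcd(4,17) + gcd(31,13) + gcd(26,11) = 1+1+1+1 = 4.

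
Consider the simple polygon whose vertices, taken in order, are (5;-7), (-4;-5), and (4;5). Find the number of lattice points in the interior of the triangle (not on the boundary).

52

By the shoelace formula, twice the signed area is |(5·(-5) − (-4)·(-7)) + ((-4)·5 − 4·(-5)) + (4·(-7) − 5·5)| = 106, so the area is 53.
Along each edge there are gcd(|Δx|,|Δy|)+1 lattice points, so counting each shared vertex once the boundary has gcd(9,2) + gcd(8,10) + gcd(1,12) = 1+2+1 = 4.
Pick's theorem gives I = A − B/2 + 1 = 53 − 4/2 + 1 = 52.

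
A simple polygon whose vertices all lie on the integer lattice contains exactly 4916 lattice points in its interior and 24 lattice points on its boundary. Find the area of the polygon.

4927

Pick's theorem states A = I + B/2 − 1, so A = 4916 + 24/2 − 1 = 4927.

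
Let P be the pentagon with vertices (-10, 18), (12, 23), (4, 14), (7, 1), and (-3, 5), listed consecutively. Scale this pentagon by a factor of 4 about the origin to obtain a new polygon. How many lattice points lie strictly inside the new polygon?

3429

The shoelace formula gives twice the area as |[(-10)·23 − 12·18] + [12·14 − 4·23] + [4·1 − 7·14] + [7·5 − (-3)·1] + [(-3)·18 − (-10)·5]| = 430, so the area is 215.
Along each edge there are gcd(|Δx|,|Δy|)+1 lattice points, so counting each shared vertex once the boundary has gcd(22,5) + gcd(8,9) + gcd(3,13) + gcd(10,4) + gcd(7,13) = 1+1+1+2+1 = 6.
Scaling by 4 multiplies the area by 4² = 16 (so the new area is 3440) and multiplies the boundary lattice-point count by 4, giving 24.
By Pick's theorem, the interior count of the dilated polygon is 3440 − 24/2 + 1 = 3429.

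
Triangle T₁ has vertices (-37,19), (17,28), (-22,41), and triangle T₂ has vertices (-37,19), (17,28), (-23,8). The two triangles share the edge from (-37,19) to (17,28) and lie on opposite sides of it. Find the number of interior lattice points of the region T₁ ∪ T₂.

The union is the simple quadrilateral with vertices (-37,19), (-22,41), (17,28), (-23,8) in order.
Using the shoelace formula, 2A = |((-37)·41 − (-22)·19) + ((-22)·28 − 17·41) + (17·8 − (-23)·28) + ((-23)·19 − (-37)·8)| = 1773, so the area is 886.5.
The number of boundary lattice points is Σ gcd(|Δx|,|Δy|) = gcd(15,22) + gcd(39,13) + gcd(40,20) + gcd(14,11) = 1+13+20+1 = 35.
By Pick's theorem I = A − B/2 + 1 = 886.5 − 35/2 + 1 = 870.

870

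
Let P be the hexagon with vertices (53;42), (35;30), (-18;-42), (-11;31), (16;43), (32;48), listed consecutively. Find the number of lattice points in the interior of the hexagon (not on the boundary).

Using the shoelace formula, 2A = |(53·30 − 35·42) + (35·(-42) − (-18)·30) + ((-18)·31 − (-11)·(-42)) + ((-11)·43 − 16·31) + (16·48 − 32·43) + (32·42 − 53·48)| = 4607, so the area is 2303.5.
The number of boundary lattice points is Σ gcd(|Δx|,|Δy|) = gcd(18,12) + gcd(53,72) + gcd(7,73) + gcd(27,12) + gcd(16,5) + gcd(21,6) = 6+1+1+3+1+3 = 15.
Pick's theorem gives I = A − B/2 + 1 = 2303.5 − 15/2 + 1 = 2297.

2297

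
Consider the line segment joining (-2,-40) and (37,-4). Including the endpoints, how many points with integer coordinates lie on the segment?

4

The number of lattice points on a segment between lattice points is gcd(|Δx|,|Δy|) + 1 = gcd(39,36) + 1 = 3 + 1 = 4.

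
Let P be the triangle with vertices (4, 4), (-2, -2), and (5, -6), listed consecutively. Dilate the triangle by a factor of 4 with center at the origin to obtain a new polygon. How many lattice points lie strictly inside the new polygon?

By the shoelace formula, twice the signed area is |(4·(-2) − (-2)·4) + ((-2)·(-6) − 5·(-2)) + (5·4 − 4·(-6))| = 66, so the area is 33.
Summing gcd(|Δx|,|Δy|) over the edges gives the boundary count: gcd(6,6) + gcd(7,4) + gcd(1,10) = 6+1+1 = 8.
Scaling by 4 multiplies the area by 4² = 16 (so the new area is 528) and multiplies the boundary lattice-point count by 4, giving 32.
By Pick's theorem, the interior count of the dilated polygon is 528 − 32/2 + 1 = 513.

513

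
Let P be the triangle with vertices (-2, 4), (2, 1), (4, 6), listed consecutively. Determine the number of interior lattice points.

The shoelace formula gives twice the area as |((-2)·1 − 2·4) + (2·6 − 4·1) + (4·4 − (-2)·6)| = 26, so the area is 13.
Along each edge there are gcd(|Δx|,|Δy|)+1 lattice points, so counting each shared vertex once the boundary has gcd(4,3) + gcd(2,5) + gcd(6,2) = 1+1+2 = 4.
Pick's theorem gives I = A − B/2 + 1 = 13 − 4/2 + 1 = 12.

12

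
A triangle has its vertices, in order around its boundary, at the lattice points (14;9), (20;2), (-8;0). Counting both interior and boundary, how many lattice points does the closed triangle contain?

By the shoelace formula, twice the signed area is |[14·2 − 20·9] + [20·0 − (-8)·2] + [(-8)·9 − 14·0]| = 208, so the area is 104.
Summing gcd(|Δx|,|Δy|) over the edges gives the boundary count: gcd(6,7) + gcd(28,2) + gcd(22,9) = 1+2+1 = 4.
Pick's theorem gives I = A − B/2 + 1 = 104 − 4/2 + 1 = 103, so the closed region contains I + B = 103 + 4 = 107 lattice points.

107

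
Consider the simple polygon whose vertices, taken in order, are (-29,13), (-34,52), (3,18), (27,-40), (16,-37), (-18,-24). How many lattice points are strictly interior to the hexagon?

By the shoelace formula, twice the signed area is |((-29)·52 − (-34)·13) + ((-34)·18 − 3·52) + (3·(-40) − 27·18) + (27·(-37) − 16·(-40)) + (16·(-24) − (-18)·(-37)) + ((-18)·13 − (-29)·(-24))| = 4779, so the area is 2389.5.
The number of boundary lattice points is Σ gcd(|Δx|,|Δy|) = gcd(5,39) + gcd(37,34) + gcd(24,58) + gcd(11,3) + gcd(34,13) + gcd(11,37) = 1+1+2+1+1+1 = 7.
Pick's theorem gives I = A − B/2 + 1 = 2389.5 − 7/2 + 1 = 2387.

2387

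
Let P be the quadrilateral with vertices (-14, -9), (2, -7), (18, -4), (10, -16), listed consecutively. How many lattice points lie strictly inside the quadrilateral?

161

Using the shoelace formula, 2A = |[(-14)·(-7) − 2·(-9)] + [2·(-4) − 18·(-7)] + [18·(-16) − 10·(-4)] + [10·(-9) − (-14)·(-16)]| = 328, so the area is 164.
Along each edge there are gcd(|Δx|,|Δy|)+1 lattice points, so counting each shared vertex once the boundary has gcd(16,2) + gcd(16,3) + gcd(8,12) + gcd(24,7) = 2+1+4+1 = 8.
Pick's theorem gives I = A − B/2 + 1 = 164 − 8/2 + 1 = 161.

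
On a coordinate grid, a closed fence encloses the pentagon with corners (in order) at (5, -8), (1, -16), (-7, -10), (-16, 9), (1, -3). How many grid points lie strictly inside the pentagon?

182

Using the shoelace formula, 2A = |(5·(-16) − 1·(-8)) + (1·(-10) − (-7)·(-16)) + ((-7)·9 − (-16)·(-10)) + ((-16)·(-3) − 1·9) + (1·(-8) − 5·(-3))| = 371, so the area is 185.5.
The number of boundary lattice points is Σ gcd(|Δx|,|Δy|) = gcd(4,8) + gcd(8,6) + gcd(9,19) + gcd(17,12) + gcd(4,5) = 4+2+1+1+1 = 9.
By Pick's theorem A = I + B/2 − 1, so I = 185.5 − 9/2 + 1 = 182.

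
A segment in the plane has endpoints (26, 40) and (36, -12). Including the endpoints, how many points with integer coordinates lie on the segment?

The number of lattice points on a segment between lattice points is gcd(|Δx|,|Δy|) + 1 = gcd(10,52) + 1 = 2 + 1 = 3.

3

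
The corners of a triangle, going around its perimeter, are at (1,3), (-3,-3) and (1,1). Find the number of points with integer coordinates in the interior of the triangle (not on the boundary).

1

Using the shoelace formula, 2A = |(1·(-3) − (-3)·3) + ((-3)·1 − 1·(-3)) + (1·3 − 1·1)| = 8, so the area is 4.
Summing gcd(|Δx|,|Δy|) over the edges gives the boundary count: gcd(4,6) + gcd(4,4) + gcd(0,2) = 2+4+2 = 8.
By Pick's theorem A = I + B/2 − 1, so I = 4 − 8/2 + 1 = 1.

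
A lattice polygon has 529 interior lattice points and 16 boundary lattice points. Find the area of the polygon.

536

By Pick's theorem, A = I + B/2 − 1 = 529 + 16/2 − 1 = 536.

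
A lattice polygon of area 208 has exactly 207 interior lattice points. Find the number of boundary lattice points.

4

Pick's theorem gives A = I + B/2 − 1, so B = 2(A − I + 1) = 2(208 − 207 + 1) = 4.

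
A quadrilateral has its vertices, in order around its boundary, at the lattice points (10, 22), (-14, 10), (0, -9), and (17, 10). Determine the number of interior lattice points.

474

Using the shoelace formula, 2A = |[10·10 − (-14)·22] + [(-14)·(-9) − 0·10] + [0·10 − 17·(-9)] + [17·22 − 10·10]| = 961, so the area is 961/2.
Along each edge there are gcd(|Δx|,|Δy|)+1 lattice points, so counting each shared vertex once the boundary has gcd(24,12) + gcd(14,19) + gcd(17,19) + gcd(7,12) = 12+1+1+1 = 15.
By Pick's theorem A = I + B/2 − 1, so I = 961/2 − 15/2 + 1 = 474.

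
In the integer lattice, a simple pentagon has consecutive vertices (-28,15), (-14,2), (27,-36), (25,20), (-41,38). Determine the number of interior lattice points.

The shoelace formula gives twice the area as |[(-28)·2 − (-14)·15] + [(-14)·(-36) − 27·2] + [27·20 − 25·(-36)] + [25·38 − (-41)·20] + [(-41)·15 − (-28)·38]| = 4263, so the area is 4263/2.
The number of boundary lattice points is Σ gcd(|Δx|,|Δy|) = gcd(14,13) + gcd(41,38) + gcd(2,56) + gcd(66,18) + gcd(13,23) = 1+1+2+6+1 = 11.
Pick's theorem gives I = A − B/2 + 1 = 4263/2 − 11/2 + 1 = 2127.

2127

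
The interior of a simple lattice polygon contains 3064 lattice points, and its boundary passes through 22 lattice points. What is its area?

Pick's theorem states A = I + B/2 − 1, so A = 3064 + 22/2 − 1 = 3074.

3074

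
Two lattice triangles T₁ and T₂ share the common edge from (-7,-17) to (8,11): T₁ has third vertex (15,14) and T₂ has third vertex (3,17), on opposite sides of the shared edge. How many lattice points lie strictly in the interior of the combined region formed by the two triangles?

189

The union is the simple quadrilateral with vertices (-7,-17), (15,14), (8,11), (3,17) in order.
The shoelace formula gives twice the area as |[(-7)·14 − 15·(-17)] + [15·11 − 8·14] + [8·17 − 3·11] + [3·(-17) − (-7)·17]| = 381, so the area is 381/2.
The number of boundary lattice points is Σ gcd(|Δx|,|Δy|) = gcd(22,31) + gcd(7,3) + gcd(5,6) + gcd(10,34) = 1+1+1+2 = 5.
By Pick's theorem I = A − B/2 + 1 = 381/2 − 5/2 + 1 = 189.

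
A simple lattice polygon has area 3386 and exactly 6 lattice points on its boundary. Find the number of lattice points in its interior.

3384

Pick's theorem A = I + B/2 − 1 rearranges to I = A − B/2 + 1 = 3386 − 6/2 + 1 = 3384.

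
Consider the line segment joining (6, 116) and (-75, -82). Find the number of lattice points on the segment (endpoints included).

The number of lattice points on a segment between lattice points is gcd(|Δx|,|Δy|) + 1 = gcd(81,198) + 1 = 9 + 1 = 10.

10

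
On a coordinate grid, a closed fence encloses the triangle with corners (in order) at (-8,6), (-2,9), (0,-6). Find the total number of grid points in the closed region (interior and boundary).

The shoelace formula gives twice the area as |[(-8)·9 − (-2)·6] + [(-2)·(-6) − 0·9] + [0·6 − (-8)·(-6)]| = 96, so the area is 48.
The number of boundary lattice points is Σ gcd(|Δx|,|Δy|) = gcd(6,3) + gcd(2,15) + gcd(8,12) = 3+1+4 = 8.
Pick's theorem gives I = A − B/2 + 1 = 48 − 8/2 + 1 = 45, so the closed region contains I + B = 45 + 8 = 53 lattice points.

53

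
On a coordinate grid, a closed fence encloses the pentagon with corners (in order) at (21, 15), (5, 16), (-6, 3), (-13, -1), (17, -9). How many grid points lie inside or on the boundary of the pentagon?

By the shoelace formula, twice the signed area is |(21·16 − 5·15) + (5·3 − (-6)·16) + ((-6)·(-1) − (-13)·3) + ((-13)·(-9) − 17·(-1)) + (17·15 − 21·(-9))| = 995, so the area is 497.5.
Summing gcd(|Δx|,|Δy|) over the edges gives the boundary count: gcd(16,1) + gcd(11,13) + gcd(7,4) + gcd(30,8) + gcd(4,24) = 1+1+1+2+4 = 9.
Pick's theorem gives I = A − B/2 + 1 = 497.5 − 9/2 + 1 = 494, so the closed region contains I + B = 494 + 9 = 503 lattice points.

503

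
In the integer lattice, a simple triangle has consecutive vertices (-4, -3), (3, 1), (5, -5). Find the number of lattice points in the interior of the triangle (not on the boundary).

Using the shoelace formula, 2A = |[(-4)·1 − 3·(-3)] + [3·(-5) − 5·1] + [5·(-3) − (-4)·(-5)]| = 50, so the area is 25.
Along each edge there are gcd(|Δx|,|Δy|)+1 lattice points, so counting each shared vertex once the boundary has gcd(7,4) + gcd(2,6) + gcd(9,2) = 1+2+1 = 4.
By Pick's theorem A = I + B/2 − 1, so I = 25 − 4/2 + 1 = 24.

24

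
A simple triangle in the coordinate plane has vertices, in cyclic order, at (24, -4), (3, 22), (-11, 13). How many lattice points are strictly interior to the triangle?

By the shoelace formula, twice the signed area is |(24·22 − 3·(-4)) + (3·13 − (-11)·22) + ((-11)·(-4) − 24·13)| = 553, so the area is 276.5.
Summing gcd(|Δx|,|Δy|) over the edges gives the boundary count: gcd(21,26) + gcd(14,9) + gcd(35,17) = 1+1+1 = 3.
Pick's theorem gives I = A − B/2 + 1 = 276.5 − 3/2 + 1 = 276.

276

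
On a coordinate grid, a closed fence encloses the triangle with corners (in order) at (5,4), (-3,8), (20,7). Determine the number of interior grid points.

The shoelace formula gives twice the area as |[5·8 − (-3)·4] + [(-3)·7 − 20·8] + [20·4 − 5·7]| = 84, so the area is 42.
The number of boundary lattice points is Σ gcd(|Δx|,|Δy|) = gcd(8,4) + gcd(23,1) + gcd(15,3) = 4+1+3 = 8.
Pick's theorem gives I = A − B/2 + 1 = 42 − 8/2 + 1 = 39.

39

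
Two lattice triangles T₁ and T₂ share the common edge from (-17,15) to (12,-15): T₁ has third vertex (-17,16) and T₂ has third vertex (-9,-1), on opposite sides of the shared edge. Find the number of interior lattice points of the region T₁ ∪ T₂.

119

The union is the simple quadrilateral with vertices (-17,15), (-17,16), (12,-15), (-9,-1) in order.
Using the shoelace formula, 2A = |((-17)·16 − (-17)·15) + ((-17)·(-15) − 12·16) + (12·(-1) − (-9)·(-15)) + ((-9)·15 − (-17)·(-1))| = 253, so the area is 253/2.
Along each edge there are gcd(|Δx|,|Δy|)+1 lattice points, so counting each shared vertex once the boundary has gcd(0,1) + gcd(29,31) + gcd(21,14) + gcd(8,16) = 1+1+7+8 = 17.
By Pick's theorem I = A − B/2 + 1 = 253/2 − 17/2 + 1 = 119.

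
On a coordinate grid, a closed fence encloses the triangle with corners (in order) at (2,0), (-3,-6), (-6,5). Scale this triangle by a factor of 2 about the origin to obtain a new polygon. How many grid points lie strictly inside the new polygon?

144

The shoelace formula gives twice the area as |(2·(-6) − (-3)·0) + ((-3)·5 − (-6)·(-6)) + ((-6)·0 − 2·5)| = 73, so the area is 36.5.
Along each edge there are gcd(|Δx|,|Δy|)+1 lattice points, so counting each shared vertex once the boundary has gcd(5,6) + gcd(3,11) + gcd(8,5) = 1+1+1 = 3.
Scaling by 2 multiplies the area by 2² = 4 (so the new area is 146) and multiplies the boundary lattice-point count by 2, giving 6.
By Pick's theorem, the interior count of the dilated polygon is 146 − 6/2 + 1 = 144.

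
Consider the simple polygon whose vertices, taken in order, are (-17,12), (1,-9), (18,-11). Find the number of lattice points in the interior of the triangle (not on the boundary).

The shoelace formula gives twice the area as |((-17)·(-9) − 1·12) + (1·(-11) − 18·(-9)) + (18·12 − (-17)·(-11))| = 321, so the area is 160.5.
The number of boundary lattice points is Σ gcd(|Δx|,|Δy|) = gcd(18,21) + gcd(17,2) + gcd(35,23) = 3+1+1 = 5.
By Pick's theorem A = I + B/2 − 1, so I = 160.5 − 5/2 + 1 = 159.

159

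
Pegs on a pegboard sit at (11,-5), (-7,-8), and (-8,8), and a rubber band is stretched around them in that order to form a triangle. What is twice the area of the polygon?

The shoelace formula gives twice the area as |(11·(-8) − (-7)·(-5)) + ((-7)·8 − (-8)·(-8)) + ((-8)·(-5) − 11·8)| = 291, so the area is 145.5.

291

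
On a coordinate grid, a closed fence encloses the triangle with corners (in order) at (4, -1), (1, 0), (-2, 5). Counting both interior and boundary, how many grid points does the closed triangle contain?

11

The shoelace formula gives twice the area as |[4·0 − 1·(-1)] + [1·5 − (-2)·0] + [(-2)·(-1) − 4·5]| = 12, so the area is 6.
The number of boundary lattice points is Σ gcd(|Δx|,|Δy|) = gcd(3,1) + gcd(3,5) + gcd(6,6) = 1+1+6 = 8.
Pick's theorem gives I = A − B/2 + 1 = 6 − 8/2 + 1 = 3, so the closed region contains I + B = 3 + 8 = 11 lattice points.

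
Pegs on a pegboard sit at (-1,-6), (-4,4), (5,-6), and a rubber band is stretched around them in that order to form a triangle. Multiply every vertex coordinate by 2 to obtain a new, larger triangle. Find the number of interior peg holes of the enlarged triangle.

113

Using the shoelace formula, 2A = |[(-1)·4 − (-4)·(-6)] + [(-4)·(-6) − 5·4] + [5·(-6) − (-1)·(-6)]| = 60, so the area is 30.
The number of boundary lattice points is Σ gcd(|Δx|,|Δy|) = gcd(3,10) + gcd(9,10) + gcd(6,0) = 1+1+6 = 8.
Scaling by 2 multiplies the area by 2² = 4 (so the new area is 120) and multiplies the boundary lattice-point count by 2, giving 16.
By Pick's theorem, the interior count of the dilated polygon is 120 − 16/2 + 1 = 113.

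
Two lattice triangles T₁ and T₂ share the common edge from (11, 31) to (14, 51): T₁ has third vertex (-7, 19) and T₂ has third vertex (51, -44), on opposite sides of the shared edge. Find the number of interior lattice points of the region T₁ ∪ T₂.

The union is the simple quadrilateral with vertices (11, 31), (-7, 19), (14, 51), (51, -44) in order.
Using the shoelace formula, 2A = |(11·19 − (-7)·31) + ((-7)·51 − 14·19) + (14·(-44) − 51·51) + (51·31 − 11·(-44))| = 1349, so the area is 1349/2.
Along each edge there are gcd(|Δx|,|Δy|)+1 lattice points, so counting each shared vertex once the boundary has gcd(18,12) + gcd(21,32) + gcd(37,95) + gcd(40,75) = 6+1+1+5 = 13.
By Pick's theorem I = A − B/2 + 1 = 1349/2 − 13/2 + 1 = 669.

669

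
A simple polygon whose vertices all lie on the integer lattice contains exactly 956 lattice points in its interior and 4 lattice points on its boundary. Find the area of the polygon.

Pick's theorem states A = I + B/2 − 1, so A = 956 + 4/2 − 1 = 957.

957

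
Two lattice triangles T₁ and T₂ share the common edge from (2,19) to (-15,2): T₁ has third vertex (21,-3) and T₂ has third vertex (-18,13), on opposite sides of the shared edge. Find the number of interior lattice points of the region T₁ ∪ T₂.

466

The union is the simple quadrilateral with vertices (2,19), (21,-3), (-15,2), (-18,13) in order.
The shoelace formula gives twice the area as |[2·(-3) − 21·19] + [21·2 − (-15)·(-3)] + [(-15)·13 − (-18)·2] + [(-18)·19 − 2·13]| = 935, so the area is 935/2.
Summing gcd(|Δx|,|Δy|) over the edges gives the boundary count: gcd(19,22) + gcd(36,5) + gcd(3,11) + gcd(20,6) = 1+1+1+2 = 5.
By Pick's theorem I = A − B/2 + 1 = 935/2 − 5/2 + 1 = 466.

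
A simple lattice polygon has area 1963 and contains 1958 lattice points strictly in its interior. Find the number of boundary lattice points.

12

Pick's theorem gives A = I + B/2 − 1, so B = 2(A − I + 1) = 2(1963 − 1958 + 1) = 12.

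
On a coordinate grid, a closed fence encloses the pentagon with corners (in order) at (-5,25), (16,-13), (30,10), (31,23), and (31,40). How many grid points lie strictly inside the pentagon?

Using the shoelace formula, 2A = |[(-5)·(-13) − 16·25] + [16·10 − 30·(-13)] + [30·23 − 31·10] + [31·40 − 31·23] + [31·25 − (-5)·40]| = 2097, so the area is 2097/2.
Along each edge there are gcd(|Δx|,|Δy|)+1 lattice points, so counting each shared vertex once the boundary has gcd(21,38) + gcd(14,23) + gcd(1,13) + gcd(0,17) + gcd(36,15) = 1+1+1+17+3 = 23.
By Pick's theorem A = I + B/2 − 1, so I = 2097/2 − 23/2 + 1 = 1038.

1038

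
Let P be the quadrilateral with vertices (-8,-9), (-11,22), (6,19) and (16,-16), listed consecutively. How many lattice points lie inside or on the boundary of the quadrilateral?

By the shoelace formula, twice the signed area is |((-8)·22 − (-11)·(-9)) + ((-11)·19 − 6·22) + (6·(-16) − 16·19) + (16·(-9) − (-8)·(-16))| = 1288, so the area is 644.
Summing gcd(|Δx|,|Δy|) over the edges gives the boundary count: gcd(3,31) + gcd(17,3) + gcd(10,35) + gcd(24,7) = 1+1+5+1 = 8.
Pick's theorem gives I = A − B/2 + 1 = 644 − 8/2 + 1 = 641, so the closed region contains I + B = 641 + 8 = 649 lattice points.

649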